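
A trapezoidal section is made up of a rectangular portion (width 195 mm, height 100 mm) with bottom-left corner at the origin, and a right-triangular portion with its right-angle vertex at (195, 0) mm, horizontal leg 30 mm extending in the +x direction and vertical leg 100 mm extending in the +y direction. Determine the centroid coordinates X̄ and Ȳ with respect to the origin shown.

rectangular portion: A = 195 × 100 = 19500.00, centroid at (97.50, 50.00).
triangular portion: A = ½·30·100 = 1500.00, centroid at (205.00, 33.33).
ΣA = 21000.00 mm²
ΣAX̄ = (19500.00)(97.50) + (1500.00)(205.00) = 2208750.00 mm³
ΣAȲ = (19500.00)(50.00) + (1500.00)(33.33) = 1025000.00 mm³
X̄ = 2208750.00 / 21000.00 = 105.18 mm
Ȳ = 1025000.00 / 21000.00 = 48.81 mm

X̄ = 105.18 mm, Ȳ = 48.81 mm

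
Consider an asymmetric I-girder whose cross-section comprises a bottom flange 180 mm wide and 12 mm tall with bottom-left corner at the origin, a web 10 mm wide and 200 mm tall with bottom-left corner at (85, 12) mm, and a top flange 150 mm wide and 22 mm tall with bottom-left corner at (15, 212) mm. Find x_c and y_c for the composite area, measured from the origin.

bottom flange: A = 180 × 12 = 2160.00, centroid at (90.00, 6.00).
web: A = 10 × 200 = 2000.00, centroid at (90.00, 112.00).
top flange: A = 150 × 22 = 3300.00, centroid at (90.00, 223.00).
ΣA = 7460.00 mm², ΣAx_c = 671400.00 mm³, ΣAy_c = 972860.00 mm³.
x_c = 671400.00/7460.00 = 90.00 mm; y_c = 972860.00/7460.00 = 130.41 mm.

x_c = 90.00 mm, y_c = 130.41 mm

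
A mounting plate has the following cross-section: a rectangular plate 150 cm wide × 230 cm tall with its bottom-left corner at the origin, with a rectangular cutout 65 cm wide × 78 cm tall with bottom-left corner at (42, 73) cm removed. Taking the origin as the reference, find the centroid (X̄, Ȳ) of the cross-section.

plate: A = 150 × 230 = 34500.00, centroid at (75.00, 115.00).
hole: A = −(65 × 78) = -5070.00, centroid at (74.50, 112.00).
ΣA = 29430.00 cm², ΣAX̄ = 2209785.00 cm³, ΣAȲ = 3399660.00 cm³.
X̄ = 2209785.00/29430.00 = 75.09 cm; Ȳ = 3399660.00/29430.00 = 115.52 cm.

X̄ = 75.09 cm, Ȳ = 115.52 cm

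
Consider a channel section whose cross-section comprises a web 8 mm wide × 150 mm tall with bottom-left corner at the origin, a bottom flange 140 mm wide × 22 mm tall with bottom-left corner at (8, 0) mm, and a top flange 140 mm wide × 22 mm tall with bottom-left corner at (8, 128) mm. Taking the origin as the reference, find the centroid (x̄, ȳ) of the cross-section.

x̄ = 65.93 mm, ȳ = 75.00 mm

web: A = 8 × 150 = 1200.00, centroid at (4.00, 75.00).
bottom flange: A = 140 × 22 = 3080.00, centroid at (78.00, 11.00).
top flange: A = 140 × 22 = 3080.00, centroid at (78.00, 139.00).
ΣA = 7360.00 mm²
ΣAx̄ = (1200.00)(4.00) + (3080.00)(78.00) + (3080.00)(78.00) = 485280.00 mm³
ΣAȳ = (1200.00)(75.00) + (3080.00)(11.00) + (3080.00)(139.00) = 552000.00 mm³
x̄ = 485280.00 / 7360.00 = 65.93 mm
ȳ = 552000.00 / 7360.00 = 75.00 mm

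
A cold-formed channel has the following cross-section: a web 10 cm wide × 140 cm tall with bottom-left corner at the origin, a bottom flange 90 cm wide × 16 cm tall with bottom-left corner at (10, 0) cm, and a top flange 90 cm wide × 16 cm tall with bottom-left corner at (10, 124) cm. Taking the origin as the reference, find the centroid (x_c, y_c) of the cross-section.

Part | A | x̄ᵢ | ȳᵢ | A·x̄ᵢ | A·ȳᵢ
web | 1400.00 | 5.00 | 70.00 | 7000.00 | 98000.00
bottom flange | 1440.00 | 55.00 | 8.00 | 79200.00 | 11520.00
top flange | 1440.00 | 55.00 | 132.00 | 79200.00 | 190080.00
Σ | 4280.00 |  |  | 165400.00 | 299600.00
x_c = 165400.00 / 4280.00 = 38.64 cm
y_c = 299600.00 / 4280.00 = 70.00 cm

x_c = 38.64 cm, y_c = 70.00 cm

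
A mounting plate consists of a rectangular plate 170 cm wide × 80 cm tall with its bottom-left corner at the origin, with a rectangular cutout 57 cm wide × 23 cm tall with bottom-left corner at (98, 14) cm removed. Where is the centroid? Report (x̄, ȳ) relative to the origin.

x̄ = 80.57 cm, ȳ = 41.55 cm

plate: A = 170 × 80 = 13600.00, centroid at (85.00, 40.00).
hole: A = −(57 × 23) = -1311.00, centroid at (126.50, 25.50).
ΣA = 12289.00 cm²
ΣAx̄ = (13600.00)(85.00) + (-1311.00)(126.50) = 990158.50 cm³
ΣAȳ = (13600.00)(40.00) + (-1311.00)(25.50) = 510569.50 cm³
x̄ = 990158.50 / 12289.00 = 80.57 cm
ȳ = 510569.50 / 12289.00 = 41.55 cm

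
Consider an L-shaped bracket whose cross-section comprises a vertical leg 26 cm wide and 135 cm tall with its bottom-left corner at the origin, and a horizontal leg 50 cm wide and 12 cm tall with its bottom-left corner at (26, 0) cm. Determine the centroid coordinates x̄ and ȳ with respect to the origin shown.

vertical leg: A = 26 × 135 = 3510.00, centroid at (13.00, 67.50).
horizontal leg: A = 50 × 12 = 600.00, centroid at (51.00, 6.00).
ΣA = 4110.00 cm²
ΣAx̄ = (3510.00)(13.00) + (600.00)(51.00) = 76230.00 cm³
ΣAȳ = (3510.00)(67.50) + (600.00)(6.00) = 240525.00 cm³
x̄ = 76230.00 / 4110.00 = 18.55 cm
ȳ = 240525.00 / 4110.00 = 58.52 cm

x̄ = 18.55 cm, ȳ = 58.52 cm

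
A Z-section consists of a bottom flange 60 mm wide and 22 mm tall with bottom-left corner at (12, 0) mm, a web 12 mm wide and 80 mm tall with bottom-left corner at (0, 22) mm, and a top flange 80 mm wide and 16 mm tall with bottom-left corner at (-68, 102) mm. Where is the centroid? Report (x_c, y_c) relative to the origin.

x_c = 7.12 mm, y_c = 60.35 mm

Part | A | x̄ᵢ | ȳᵢ | A·x̄ᵢ | A·ȳᵢ
bottom flange | 1320.00 | 42.00 | 11.00 | 55440.00 | 14520.00
web | 960.00 | 6.00 | 62.00 | 5760.00 | 59520.00
top flange | 1280.00 | -28.00 | 110.00 | -35840.00 | 140800.00
Σ | 3560.00 |  |  | 25360.00 | 214840.00
x_c = 25360.00 / 3560.00 = 7.12 mm
y_c = 214840.00 / 3560.00 = 60.35 mm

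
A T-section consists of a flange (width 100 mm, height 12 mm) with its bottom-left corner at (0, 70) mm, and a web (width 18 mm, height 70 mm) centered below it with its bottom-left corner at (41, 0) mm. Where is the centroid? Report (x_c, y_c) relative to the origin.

x_c = 50.00 mm, y_c = 55.00 mm

Part | A | x̄ᵢ | ȳᵢ | A·x̄ᵢ | A·ȳᵢ
web | 1260.00 | 50.00 | 35.00 | 63000.00 | 44100.00
flange | 1200.00 | 50.00 | 76.00 | 60000.00 | 91200.00
Σ | 2460.00 |  |  | 123000.00 | 135300.00
x_c = 123000.00 / 2460.00 = 50.00 mm
y_c = 135300.00 / 2460.00 = 55.00 mm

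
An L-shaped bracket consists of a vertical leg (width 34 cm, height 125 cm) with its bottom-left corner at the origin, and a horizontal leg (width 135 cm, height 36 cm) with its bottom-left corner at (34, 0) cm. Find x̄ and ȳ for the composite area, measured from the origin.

Part | A | x̄ᵢ | ȳᵢ | A·x̄ᵢ | A·ȳᵢ
vertical leg | 4250.00 | 17.00 | 62.50 | 72250.00 | 265625.00
horizontal leg | 4860.00 | 101.50 | 18.00 | 493290.00 | 87480.00
Σ | 9110.00 |  |  | 565540.00 | 353105.00
x̄ = 565540.00 / 9110.00 = 62.08 cm
ȳ = 353105.00 / 9110.00 = 38.76 cm

x̄ = 62.08 cm, ȳ = 38.76 cm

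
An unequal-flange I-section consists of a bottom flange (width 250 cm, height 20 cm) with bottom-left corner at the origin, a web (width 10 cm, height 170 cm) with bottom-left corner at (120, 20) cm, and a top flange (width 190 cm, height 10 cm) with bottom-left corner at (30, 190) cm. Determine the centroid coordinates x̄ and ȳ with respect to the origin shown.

x̄ = 125.00 cm, ȳ = 69.65 cm

bottom flange: A = 250 × 20 = 5000.00, centroid at (125.00, 10.00).
web: A = 10 × 170 = 1700.00, centroid at (125.00, 105.00).
top flange: A = 190 × 10 = 1900.00, centroid at (125.00, 195.00).
ΣA = 8600.00 cm²
ΣAx̄ = (5000.00)(125.00) + (1700.00)(125.00) + (1900.00)(125.00) = 1075000.00 cm³
ΣAȳ = (5000.00)(10.00) + (1700.00)(105.00) + (1900.00)(195.00) = 599000.00 cm³
x̄ = 1075000.00 / 8600.00 = 125.00 cm
ȳ = 599000.00 / 8600.00 = 69.65 cm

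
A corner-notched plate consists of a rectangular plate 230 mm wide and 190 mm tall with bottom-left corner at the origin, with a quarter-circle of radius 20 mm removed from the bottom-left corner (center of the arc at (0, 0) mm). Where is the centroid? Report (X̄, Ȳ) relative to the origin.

Part | A | x̄ᵢ | ȳᵢ | A·x̄ᵢ | A·ȳᵢ
plate | 43700.00 | 115.00 | 95.00 | 5025500.00 | 4151500.00
removed quarter-circle | -314.16 | 8.49 | 8.49 | -2666.67 | -2666.67
Σ | 43385.84 |  |  | 5022833.33 | 4148833.33
X̄ = 5022833.33 / 43385.84 = 115.77 mm
Ȳ = 4148833.33 / 43385.84 = 95.63 mm

X̄ = 115.77 mm, Ȳ = 95.63 mm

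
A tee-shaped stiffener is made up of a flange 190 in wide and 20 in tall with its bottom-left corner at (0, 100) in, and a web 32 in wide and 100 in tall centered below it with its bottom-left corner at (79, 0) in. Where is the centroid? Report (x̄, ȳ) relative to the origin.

Part | A | x̄ᵢ | ȳᵢ | A·x̄ᵢ | A·ȳᵢ
web | 3200.00 | 95.00 | 50.00 | 304000.00 | 160000.00
flange | 3800.00 | 95.00 | 110.00 | 361000.00 | 418000.00
Σ | 7000.00 |  |  | 665000.00 | 578000.00
x̄ = 665000.00 / 7000.00 = 95.00 in
ȳ = 578000.00 / 7000.00 = 82.57 in

x̄ = 95.00 in, ȳ = 82.57 in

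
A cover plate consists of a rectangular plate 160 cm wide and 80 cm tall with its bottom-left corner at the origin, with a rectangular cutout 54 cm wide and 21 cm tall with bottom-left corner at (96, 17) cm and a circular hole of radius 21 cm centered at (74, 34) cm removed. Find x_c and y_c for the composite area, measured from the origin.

x_c = 76.07 cm, y_c = 42.19 cm

plate: A = 160 × 80 = 12800.00, centroid at (80.00, 40.00).
hole 1: A = −(54 × 21) = -1134.00, centroid at (123.00, 27.50).
hole 2: A = −π·21² = -1385.44, centroid at (74.00, 34.00).
ΣA = 10280.56 cm²
ΣAx_c = (12800.00)(80.00) + (-1134.00)(123.00) + (-1385.44)(74.00) = 781995.27 cm³
ΣAy_c = (12800.00)(40.00) + (-1134.00)(27.50) + (-1385.44)(34.00) = 433709.96 cm³
x_c = 781995.27 / 10280.56 = 76.07 cm
y_c = 433709.96 / 10280.56 = 42.19 cm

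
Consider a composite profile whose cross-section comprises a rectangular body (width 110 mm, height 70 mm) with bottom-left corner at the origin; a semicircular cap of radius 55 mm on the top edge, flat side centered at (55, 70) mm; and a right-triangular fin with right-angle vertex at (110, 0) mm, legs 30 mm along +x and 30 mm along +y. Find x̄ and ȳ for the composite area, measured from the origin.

x̄ = 57.27 mm, ȳ = 55.62 mm

rectangular body: A = 110 × 70 = 7700.00, centroid at (55.00, 35.00).
semicircular top: A = ½π·55² = 4751.66, centroid at (55.00, 93.34).
triangular fin: A = ½·30·30 = 450.00, centroid at (120.00, 10.00).
ΣA = 12901.66 mm², ΣAx̄ = 738841.24 mm³, ΣAȳ = 717532.79 mm³.
x̄ = 738841.24/12901.66 = 57.27 mm; ȳ = 717532.79/12901.66 = 55.62 mm.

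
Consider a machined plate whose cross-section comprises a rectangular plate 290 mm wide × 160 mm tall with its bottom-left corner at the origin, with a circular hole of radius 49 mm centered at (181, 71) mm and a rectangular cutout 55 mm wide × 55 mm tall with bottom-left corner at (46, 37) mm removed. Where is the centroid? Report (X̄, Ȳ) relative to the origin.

X̄ = 143.46 mm, Ȳ = 83.20 mm

plate: A = 290 × 160 = 46400.00, centroid at (145.00, 80.00).
hole 1: A = −π·49² = -7542.96, centroid at (181.00, 71.00).
hole 2: A = −(55 × 55) = -3025.00, centroid at (73.50, 64.50).
ΣA = 35832.04 mm², ΣAX̄ = 5140386.02 mm³, ΣAȲ = 2981337.06 mm³.
X̄ = 5140386.02/35832.04 = 143.46 mm; Ȳ = 2981337.06/35832.04 = 83.20 mm.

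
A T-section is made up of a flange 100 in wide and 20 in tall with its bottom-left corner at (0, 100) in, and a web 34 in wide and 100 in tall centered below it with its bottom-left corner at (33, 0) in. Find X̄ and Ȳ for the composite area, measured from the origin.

Part | A | x̄ᵢ | ȳᵢ | A·x̄ᵢ | A·ȳᵢ
web | 3400.00 | 50.00 | 50.00 | 170000.00 | 170000.00
flange | 2000.00 | 50.00 | 110.00 | 100000.00 | 220000.00
Σ | 5400.00 |  |  | 270000.00 | 390000.00
X̄ = 270000.00 / 5400.00 = 50.00 in
Ȳ = 390000.00 / 5400.00 = 72.22 in

X̄ = 50.00 in, Ȳ = 72.22 in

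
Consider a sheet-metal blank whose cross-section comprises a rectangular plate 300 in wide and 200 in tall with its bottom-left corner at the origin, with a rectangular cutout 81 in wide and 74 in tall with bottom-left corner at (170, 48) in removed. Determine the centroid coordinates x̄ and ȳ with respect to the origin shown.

Part | A | x̄ᵢ | ȳᵢ | A·x̄ᵢ | A·ȳᵢ
plate | 60000.00 | 150.00 | 100.00 | 9000000.00 | 6000000.00
hole | -5994.00 | 210.50 | 85.00 | -1261737.00 | -509490.00
Σ | 54006.00 |  |  | 7738263.00 | 5490510.00
x̄ = 7738263.00 / 54006.00 = 143.29 in
ȳ = 5490510.00 / 54006.00 = 101.66 in

x̄ = 143.29 in, ȳ = 101.66 in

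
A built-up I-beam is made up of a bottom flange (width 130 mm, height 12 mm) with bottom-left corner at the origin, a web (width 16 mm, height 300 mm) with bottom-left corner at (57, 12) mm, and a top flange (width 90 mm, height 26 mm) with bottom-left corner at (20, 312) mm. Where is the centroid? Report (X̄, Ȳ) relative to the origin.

bottom flange: A = 130 × 12 = 1560.00, centroid at (65.00, 6.00).
web: A = 16 × 300 = 4800.00, centroid at (65.00, 162.00).
top flange: A = 90 × 26 = 2340.00, centroid at (65.00, 325.00).
ΣA = 8700.00 mm², ΣAX̄ = 565500.00 mm³, ΣAȲ = 1547460.00 mm³.
X̄ = 565500.00/8700.00 = 65.00 mm; Ȳ = 1547460.00/8700.00 = 177.87 mm.

X̄ = 65.00 mm, Ȳ = 177.87 mm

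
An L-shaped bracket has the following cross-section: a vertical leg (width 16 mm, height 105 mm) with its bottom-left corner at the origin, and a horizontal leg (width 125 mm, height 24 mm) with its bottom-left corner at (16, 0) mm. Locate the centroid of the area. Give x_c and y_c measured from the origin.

vertical leg: A = 16 × 105 = 1680.00, centroid at (8.00, 52.50).
horizontal leg: A = 125 × 24 = 3000.00, centroid at (78.50, 12.00).
ΣA = 4680.00 mm², ΣAx_c = 248940.00 mm³, ΣAy_c = 124200.00 mm³.
x_c = 248940.00/4680.00 = 53.19 mm; y_c = 124200.00/4680.00 = 26.54 mm.

x_c = 53.19 mm, y_c = 26.54 mm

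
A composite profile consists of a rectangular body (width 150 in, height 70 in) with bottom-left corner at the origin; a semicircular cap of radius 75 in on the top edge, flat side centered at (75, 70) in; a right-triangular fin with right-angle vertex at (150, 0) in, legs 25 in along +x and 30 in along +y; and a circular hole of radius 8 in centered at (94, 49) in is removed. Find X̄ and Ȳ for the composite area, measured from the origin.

X̄ = 76.41 in, Ȳ = 64.64 in

rectangular body: A = 150 × 70 = 10500.00, centroid at (75.00, 35.00).
semicircular top: A = ½π·75² = 8835.73, centroid at (75.00, 101.83).
triangular fin: A = ½·25·30 = 375.00, centroid at (158.33, 10.00).
hole: A = −π·8² = -201.06, centroid at (94.00, 49.00).
ΣA = 19509.67 in²
ΣAX̄ = (10500.00)(75.00) + (8835.73)(75.00) + (375.00)(158.33) + (-201.06)(94.00) = 1490654.88 in³
ΣAȲ = (10500.00)(35.00) + (8835.73)(101.83) + (375.00)(10.00) + (-201.06)(49.00) = 1261149.02 in³
X̄ = 1490654.88 / 19509.67 = 76.41 in
Ȳ = 1261149.02 / 19509.67 = 64.64 in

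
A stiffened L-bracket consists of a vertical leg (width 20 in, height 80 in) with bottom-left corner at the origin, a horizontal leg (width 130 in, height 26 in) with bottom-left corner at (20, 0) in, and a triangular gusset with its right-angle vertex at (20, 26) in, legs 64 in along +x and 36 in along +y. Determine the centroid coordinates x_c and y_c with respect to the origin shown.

vertical leg: A = 20 × 80 = 1600.00, centroid at (10.00, 40.00).
horizontal leg: A = 130 × 26 = 3380.00, centroid at (85.00, 13.00).
gusset: A = ½·64·36 = 1152.00, centroid at (41.33, 38.00).
ΣA = 6132.00 in²
ΣAx_c = (1600.00)(10.00) + (3380.00)(85.00) + (1152.00)(41.33) = 350916.00 in³
ΣAy_c = (1600.00)(40.00) + (3380.00)(13.00) + (1152.00)(38.00) = 151716.00 in³
x_c = 350916.00 / 6132.00 = 57.23 in
y_c = 151716.00 / 6132.00 = 24.74 in

x_c = 57.23 in, y_c = 24.74 in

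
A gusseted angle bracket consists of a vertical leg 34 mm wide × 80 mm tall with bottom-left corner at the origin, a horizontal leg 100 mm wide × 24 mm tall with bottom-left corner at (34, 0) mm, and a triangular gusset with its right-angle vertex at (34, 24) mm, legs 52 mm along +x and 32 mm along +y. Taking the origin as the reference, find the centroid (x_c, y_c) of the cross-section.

x_c = 48.82 mm, y_c = 27.96 mm

vertical leg: A = 34 × 80 = 2720.00, centroid at (17.00, 40.00).
horizontal leg: A = 100 × 24 = 2400.00, centroid at (84.00, 12.00).
gusset: A = ½·52·32 = 832.00, centroid at (51.33, 34.67).
ΣA = 5952.00 mm², ΣAx_c = 290549.33 mm³, ΣAy_c = 166442.67 mm³.
x_c = 290549.33/5952.00 = 48.82 mm; y_c = 166442.67/5952.00 = 27.96 mm.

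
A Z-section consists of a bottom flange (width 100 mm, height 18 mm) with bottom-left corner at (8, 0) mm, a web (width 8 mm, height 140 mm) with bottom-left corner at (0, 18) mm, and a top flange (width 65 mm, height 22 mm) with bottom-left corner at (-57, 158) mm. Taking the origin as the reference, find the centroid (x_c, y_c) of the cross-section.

x_c = 16.98 mm, y_c = 81.94 mm

Part | A | x̄ᵢ | ȳᵢ | A·x̄ᵢ | A·ȳᵢ
bottom flange | 1800.00 | 58.00 | 9.00 | 104400.00 | 16200.00
web | 1120.00 | 4.00 | 88.00 | 4480.00 | 98560.00
top flange | 1430.00 | -24.50 | 169.00 | -35035.00 | 241670.00
Σ | 4350.00 |  |  | 73845.00 | 356430.00
x_c = 73845.00 / 4350.00 = 16.98 mm
y_c = 356430.00 / 4350.00 = 81.94 mm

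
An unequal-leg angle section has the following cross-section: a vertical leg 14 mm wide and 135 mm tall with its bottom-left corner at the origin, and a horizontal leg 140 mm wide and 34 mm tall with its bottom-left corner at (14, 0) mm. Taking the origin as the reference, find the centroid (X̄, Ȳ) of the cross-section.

vertical leg: A = 14 × 135 = 1890.00, centroid at (7.00, 67.50).
horizontal leg: A = 140 × 34 = 4760.00, centroid at (84.00, 17.00).
ΣA = 6650.00 mm²
ΣAX̄ = (1890.00)(7.00) + (4760.00)(84.00) = 413070.00 mm³
ΣAȲ = (1890.00)(67.50) + (4760.00)(17.00) = 208495.00 mm³
X̄ = 413070.00 / 6650.00 = 62.12 mm
Ȳ = 208495.00 / 6650.00 = 31.35 mm

X̄ = 62.12 mm, Ȳ = 31.35 mm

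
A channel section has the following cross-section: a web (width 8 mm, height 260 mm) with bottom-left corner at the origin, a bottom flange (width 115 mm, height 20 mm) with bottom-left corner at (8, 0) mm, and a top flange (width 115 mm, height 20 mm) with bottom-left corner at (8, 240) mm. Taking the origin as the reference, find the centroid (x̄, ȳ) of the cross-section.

web: A = 8 × 260 = 2080.00, centroid at (4.00, 130.00).
bottom flange: A = 115 × 20 = 2300.00, centroid at (65.50, 10.00).
top flange: A = 115 × 20 = 2300.00, centroid at (65.50, 250.00).
ΣA = 6680.00 mm², ΣAx̄ = 309620.00 mm³, ΣAȳ = 868400.00 mm³.
x̄ = 309620.00/6680.00 = 46.35 mm; ȳ = 868400.00/6680.00 = 130.00 mm.

x̄ = 46.35 mm, ȳ = 130.00 mm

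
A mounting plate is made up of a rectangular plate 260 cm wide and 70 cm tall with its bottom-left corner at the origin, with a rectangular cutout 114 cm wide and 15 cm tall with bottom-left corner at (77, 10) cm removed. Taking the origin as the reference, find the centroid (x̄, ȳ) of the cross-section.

x̄ = 129.59 cm, ȳ = 36.81 cm

plate: A = 260 × 70 = 18200.00, centroid at (130.00, 35.00).
hole: A = −(114 × 15) = -1710.00, centroid at (134.00, 17.50).
ΣA = 16490.00 cm², ΣAx̄ = 2136860.00 cm³, ΣAȳ = 607075.00 cm³.
x̄ = 2136860.00/16490.00 = 129.59 cm; ȳ = 607075.00/16490.00 = 36.81 cm.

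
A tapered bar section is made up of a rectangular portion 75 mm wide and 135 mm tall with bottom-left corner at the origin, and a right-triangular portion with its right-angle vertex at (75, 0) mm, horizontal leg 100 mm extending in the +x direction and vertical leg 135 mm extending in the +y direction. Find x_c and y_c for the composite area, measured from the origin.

rectangular portion: A = 75 × 135 = 10125.00, centroid at (37.50, 67.50).
triangular portion: A = ½·100·135 = 6750.00, centroid at (108.33, 45.00).
ΣA = 16875.00 mm², ΣAx_c = 1110937.50 mm³, ΣAy_c = 987187.50 mm³.
x_c = 1110937.50/16875.00 = 65.83 mm; y_c = 987187.50/16875.00 = 58.50 mm.

x_c = 65.83 mm, y_c = 58.50 mm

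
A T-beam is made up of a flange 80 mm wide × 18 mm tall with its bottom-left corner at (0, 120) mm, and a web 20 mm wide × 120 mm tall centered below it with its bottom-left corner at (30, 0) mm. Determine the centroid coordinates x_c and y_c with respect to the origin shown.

Part | A | x̄ᵢ | ȳᵢ | A·x̄ᵢ | A·ȳᵢ
web | 2400.00 | 40.00 | 60.00 | 96000.00 | 144000.00
flange | 1440.00 | 40.00 | 129.00 | 57600.00 | 185760.00
Σ | 3840.00 |  |  | 153600.00 | 329760.00
x_c = 153600.00 / 3840.00 = 40.00 mm
y_c = 329760.00 / 3840.00 = 85.88 mm

x_c = 40.00 mm, y_c = 85.88 mm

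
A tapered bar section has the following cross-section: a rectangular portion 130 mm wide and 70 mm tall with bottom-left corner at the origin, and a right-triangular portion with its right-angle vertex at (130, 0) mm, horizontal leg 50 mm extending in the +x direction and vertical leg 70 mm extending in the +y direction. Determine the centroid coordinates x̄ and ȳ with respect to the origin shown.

x̄ = 78.17 mm, ȳ = 33.12 mm

Part | A | x̄ᵢ | ȳᵢ | A·x̄ᵢ | A·ȳᵢ
rectangular portion | 9100.00 | 65.00 | 35.00 | 591500.00 | 318500.00
triangular portion | 1750.00 | 146.67 | 23.33 | 256666.67 | 40833.33
Σ | 10850.00 |  |  | 848166.67 | 359333.33
x̄ = 848166.67 / 10850.00 = 78.17 mm
ȳ = 359333.33 / 10850.00 = 33.12 mm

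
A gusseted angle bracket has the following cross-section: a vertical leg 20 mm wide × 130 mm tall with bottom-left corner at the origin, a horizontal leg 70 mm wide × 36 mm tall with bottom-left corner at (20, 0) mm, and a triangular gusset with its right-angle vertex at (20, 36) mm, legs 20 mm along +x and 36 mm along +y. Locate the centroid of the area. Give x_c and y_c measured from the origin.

x_c = 31.79 mm, y_c = 42.27 mm

vertical leg: A = 20 × 130 = 2600.00, centroid at (10.00, 65.00).
horizontal leg: A = 70 × 36 = 2520.00, centroid at (55.00, 18.00).
gusset: A = ½·20·36 = 360.00, centroid at (26.67, 48.00).
ΣA = 5480.00 mm², ΣAx_c = 174200.00 mm³, ΣAy_c = 231640.00 mm³.
x_c = 174200.00/5480.00 = 31.79 mm; y_c = 231640.00/5480.00 = 42.27 mm.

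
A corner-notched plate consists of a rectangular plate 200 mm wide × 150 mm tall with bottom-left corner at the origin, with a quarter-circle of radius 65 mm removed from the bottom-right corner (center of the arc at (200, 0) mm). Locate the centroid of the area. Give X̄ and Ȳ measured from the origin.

X̄ = 90.99 mm, Ȳ = 80.90 mm

plate: A = 200 × 150 = 30000.00, centroid at (100.00, 75.00).
removed quarter-circle: A = −¼π·65² = -3318.31, centroid at (172.41, 27.59).
ΣA = 26681.69 mm², ΣAX̄ = 2427880.22 mm³, ΣAȲ = 2158458.33 mm³.
X̄ = 2427880.22/26681.69 = 90.99 mm; Ȳ = 2158458.33/26681.69 = 80.90 mm.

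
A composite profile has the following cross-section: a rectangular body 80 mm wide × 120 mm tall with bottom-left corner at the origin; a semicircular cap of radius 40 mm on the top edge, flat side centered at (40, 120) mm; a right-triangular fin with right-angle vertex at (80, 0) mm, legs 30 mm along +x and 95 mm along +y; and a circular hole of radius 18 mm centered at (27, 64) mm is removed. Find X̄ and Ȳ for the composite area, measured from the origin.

X̄ = 46.75 mm, Ȳ = 71.90 mm

Part | A | x̄ᵢ | ȳᵢ | A·x̄ᵢ | A·ȳᵢ
rectangular body | 9600.00 | 40.00 | 60.00 | 384000.00 | 576000.00
semicircular top | 2513.27 | 40.00 | 136.98 | 100530.96 | 344259.56
triangular fin | 1425.00 | 90.00 | 31.67 | 128250.00 | 45125.00
hole | -1017.88 | 27.00 | 64.00 | -27482.65 | -65144.07
Σ | 12520.40 |  |  | 585298.31 | 900240.50
X̄ = 585298.31 / 12520.40 = 46.75 mm
Ȳ = 900240.50 / 12520.40 = 71.90 mm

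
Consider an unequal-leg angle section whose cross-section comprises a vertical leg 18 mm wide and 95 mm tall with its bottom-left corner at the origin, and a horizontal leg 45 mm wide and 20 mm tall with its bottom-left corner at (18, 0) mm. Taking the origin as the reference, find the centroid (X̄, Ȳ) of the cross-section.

X̄ = 19.86 mm, Ȳ = 34.57 mm

vertical leg: A = 18 × 95 = 1710.00, centroid at (9.00, 47.50).
horizontal leg: A = 45 × 20 = 900.00, centroid at (40.50, 10.00).
ΣA = 2610.00 mm², ΣAX̄ = 51840.00 mm³, ΣAȲ = 90225.00 mm³.
X̄ = 51840.00/2610.00 = 19.86 mm; Ȳ = 90225.00/2610.00 = 34.57 mm.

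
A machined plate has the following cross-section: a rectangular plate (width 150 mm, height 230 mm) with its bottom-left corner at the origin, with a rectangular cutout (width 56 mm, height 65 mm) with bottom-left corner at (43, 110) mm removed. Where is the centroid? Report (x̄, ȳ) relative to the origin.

Part | A | x̄ᵢ | ȳᵢ | A·x̄ᵢ | A·ȳᵢ
plate | 34500.00 | 75.00 | 115.00 | 2587500.00 | 3967500.00
hole | -3640.00 | 71.00 | 142.50 | -258440.00 | -518700.00
Σ | 30860.00 |  |  | 2329060.00 | 3448800.00
x̄ = 2329060.00 / 30860.00 = 75.47 mm
ȳ = 3448800.00 / 30860.00 = 111.76 mm

x̄ = 75.47 mm, ȳ = 111.76 mm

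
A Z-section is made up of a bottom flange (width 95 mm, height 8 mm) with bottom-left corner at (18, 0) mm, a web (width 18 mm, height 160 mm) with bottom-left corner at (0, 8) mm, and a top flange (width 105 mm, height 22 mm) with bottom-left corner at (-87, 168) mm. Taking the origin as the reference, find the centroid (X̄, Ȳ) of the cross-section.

X̄ = -0.67 mm, Ȳ = 112.60 mm

bottom flange: A = 95 × 8 = 760.00, centroid at (65.50, 4.00).
web: A = 18 × 160 = 2880.00, centroid at (9.00, 88.00).
top flange: A = 105 × 22 = 2310.00, centroid at (-34.50, 179.00).
ΣA = 5950.00 mm², ΣAX̄ = -3995.00 mm³, ΣAȲ = 669970.00 mm³.
X̄ = -3995.00/5950.00 = -0.67 mm; Ȳ = 669970.00/5950.00 = 112.60 mm.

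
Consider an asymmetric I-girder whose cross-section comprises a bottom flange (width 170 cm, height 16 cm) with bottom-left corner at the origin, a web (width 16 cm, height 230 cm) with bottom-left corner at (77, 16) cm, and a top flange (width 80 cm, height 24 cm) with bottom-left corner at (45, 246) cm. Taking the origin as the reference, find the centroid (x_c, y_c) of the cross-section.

x_c = 85.00 cm, y_c = 120.10 cm

bottom flange: A = 170 × 16 = 2720.00, centroid at (85.00, 8.00).
web: A = 16 × 230 = 3680.00, centroid at (85.00, 131.00).
top flange: A = 80 × 24 = 1920.00, centroid at (85.00, 258.00).
ΣA = 8320.00 cm², ΣAx_c = 707200.00 cm³, ΣAy_c = 999200.00 cm³.
x_c = 707200.00/8320.00 = 85.00 cm; y_c = 999200.00/8320.00 = 120.10 cm.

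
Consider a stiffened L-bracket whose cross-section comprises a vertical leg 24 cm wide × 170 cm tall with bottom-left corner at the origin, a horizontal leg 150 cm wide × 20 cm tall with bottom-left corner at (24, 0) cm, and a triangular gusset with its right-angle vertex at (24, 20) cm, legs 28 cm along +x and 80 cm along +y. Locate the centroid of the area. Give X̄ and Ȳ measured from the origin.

X̄ = 46.74 cm, Ȳ = 52.33 cm

Part | A | x̄ᵢ | ȳᵢ | A·x̄ᵢ | A·ȳᵢ
vertical leg | 4080.00 | 12.00 | 85.00 | 48960.00 | 346800.00
horizontal leg | 3000.00 | 99.00 | 10.00 | 297000.00 | 30000.00
gusset | 1120.00 | 33.33 | 46.67 | 37333.33 | 52266.67
Σ | 8200.00 |  |  | 383293.33 | 429066.67
X̄ = 383293.33 / 8200.00 = 46.74 cm
Ȳ = 429066.67 / 8200.00 = 52.33 cm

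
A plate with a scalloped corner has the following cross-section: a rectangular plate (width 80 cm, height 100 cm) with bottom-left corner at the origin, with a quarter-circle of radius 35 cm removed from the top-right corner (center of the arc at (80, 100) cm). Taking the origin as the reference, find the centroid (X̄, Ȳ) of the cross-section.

Part | A | x̄ᵢ | ȳᵢ | A·x̄ᵢ | A·ȳᵢ
plate | 8000.00 | 40.00 | 50.00 | 320000.00 | 400000.00
removed quarter-circle | -962.11 | 65.15 | 85.15 | -62677.35 | -81919.61
Σ | 7037.89 |  |  | 257322.65 | 318080.39
X̄ = 257322.65 / 7037.89 = 36.56 cm
Ȳ = 318080.39 / 7037.89 = 45.20 cm

X̄ = 36.56 cm, Ȳ = 45.20 cm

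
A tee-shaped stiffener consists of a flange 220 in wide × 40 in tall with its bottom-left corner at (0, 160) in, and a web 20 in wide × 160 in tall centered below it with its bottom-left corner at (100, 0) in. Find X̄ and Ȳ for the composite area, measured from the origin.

web: A = 20 × 160 = 3200.00, centroid at (110.00, 80.00).
flange: A = 220 × 40 = 8800.00, centroid at (110.00, 180.00).
ΣA = 12000.00 in², ΣAX̄ = 1320000.00 in³, ΣAȲ = 1840000.00 in³.
X̄ = 1320000.00/12000.00 = 110.00 in; Ȳ = 1840000.00/12000.00 = 153.33 in.

X̄ = 110.00 in, Ȳ = 153.33 in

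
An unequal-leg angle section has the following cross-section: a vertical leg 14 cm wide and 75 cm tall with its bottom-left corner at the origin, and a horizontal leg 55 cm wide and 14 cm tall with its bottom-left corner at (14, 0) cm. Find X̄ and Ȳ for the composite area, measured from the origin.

X̄ = 21.60 cm, Ȳ = 24.60 cm

vertical leg: A = 14 × 75 = 1050.00, centroid at (7.00, 37.50).
horizontal leg: A = 55 × 14 = 770.00, centroid at (41.50, 7.00).
ΣA = 1820.00 cm², ΣAX̄ = 39305.00 cm³, ΣAȲ = 44765.00 cm³.
X̄ = 39305.00/1820.00 = 21.60 cm; Ȳ = 44765.00/1820.00 = 24.60 cm.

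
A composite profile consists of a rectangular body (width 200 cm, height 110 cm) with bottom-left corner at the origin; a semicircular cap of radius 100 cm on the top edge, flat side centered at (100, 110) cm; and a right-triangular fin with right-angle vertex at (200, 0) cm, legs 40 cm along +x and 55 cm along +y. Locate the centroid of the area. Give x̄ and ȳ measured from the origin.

Part | A | x̄ᵢ | ȳᵢ | A·x̄ᵢ | A·ȳᵢ
rectangular body | 22000.00 | 100.00 | 55.00 | 2200000.00 | 1210000.00
semicircular top | 15707.96 | 100.00 | 152.44 | 1570796.33 | 2394542.63
triangular fin | 1100.00 | 213.33 | 18.33 | 234666.67 | 20166.67
Σ | 38807.96 |  |  | 4005462.99 | 3624709.29
x̄ = 4005462.99 / 38807.96 = 103.21 cm
ȳ = 3624709.29 / 38807.96 = 93.40 cm

x̄ = 103.21 cm, ȳ = 93.40 cm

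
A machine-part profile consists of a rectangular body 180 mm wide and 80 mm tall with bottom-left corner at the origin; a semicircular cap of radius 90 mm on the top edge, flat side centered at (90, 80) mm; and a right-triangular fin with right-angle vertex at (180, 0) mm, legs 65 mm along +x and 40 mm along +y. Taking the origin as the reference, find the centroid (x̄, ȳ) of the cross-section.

x̄ = 95.11 mm, ȳ = 73.78 mm

Part | A | x̄ᵢ | ȳᵢ | A·x̄ᵢ | A·ȳᵢ
rectangular body | 14400.00 | 90.00 | 40.00 | 1296000.00 | 576000.00
semicircular top | 12723.45 | 90.00 | 118.20 | 1145110.52 | 1503876.02
triangular fin | 1300.00 | 201.67 | 13.33 | 262166.67 | 17333.33
Σ | 28423.45 |  |  | 2703277.19 | 2097209.35
x̄ = 2703277.19 / 28423.45 = 95.11 mm
ȳ = 2097209.35 / 28423.45 = 73.78 mm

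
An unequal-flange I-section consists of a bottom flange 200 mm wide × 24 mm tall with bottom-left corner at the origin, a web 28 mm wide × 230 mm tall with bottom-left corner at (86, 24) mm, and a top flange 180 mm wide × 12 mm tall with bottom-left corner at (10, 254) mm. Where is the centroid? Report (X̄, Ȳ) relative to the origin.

X̄ = 100.00 mm, Ȳ = 113.01 mm

bottom flange: A = 200 × 24 = 4800.00, centroid at (100.00, 12.00).
web: A = 28 × 230 = 6440.00, centroid at (100.00, 139.00).
top flange: A = 180 × 12 = 2160.00, centroid at (100.00, 260.00).
ΣA = 13400.00 mm²
ΣAX̄ = (4800.00)(100.00) + (6440.00)(100.00) + (2160.00)(100.00) = 1340000.00 mm³
ΣAȲ = (4800.00)(12.00) + (6440.00)(139.00) + (2160.00)(260.00) = 1514360.00 mm³
X̄ = 1340000.00 / 13400.00 = 100.00 mm
Ȳ = 1514360.00 / 13400.00 = 113.01 mm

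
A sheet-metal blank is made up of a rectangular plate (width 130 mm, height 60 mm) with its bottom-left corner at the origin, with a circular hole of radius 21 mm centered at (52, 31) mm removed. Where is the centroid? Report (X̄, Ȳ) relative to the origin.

plate: A = 130 × 60 = 7800.00, centroid at (65.00, 30.00).
hole: A = −π·21² = -1385.44, centroid at (52.00, 31.00).
ΣA = 6414.56 mm²
ΣAX̄ = (7800.00)(65.00) + (-1385.44)(52.00) = 434957.00 mm³
ΣAȲ = (7800.00)(30.00) + (-1385.44)(31.00) = 191051.29 mm³
X̄ = 434957.00 / 6414.56 = 67.81 mm
Ȳ = 191051.29 / 6414.56 = 29.78 mm

X̄ = 67.81 mm, Ȳ = 29.78 mm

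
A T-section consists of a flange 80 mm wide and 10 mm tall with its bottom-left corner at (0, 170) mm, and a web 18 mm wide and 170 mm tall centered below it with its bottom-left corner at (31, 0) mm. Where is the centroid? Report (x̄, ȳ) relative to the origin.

Part | A | x̄ᵢ | ȳᵢ | A·x̄ᵢ | A·ȳᵢ
web | 3060.00 | 40.00 | 85.00 | 122400.00 | 260100.00
flange | 800.00 | 40.00 | 175.00 | 32000.00 | 140000.00
Σ | 3860.00 |  |  | 154400.00 | 400100.00
x̄ = 154400.00 / 3860.00 = 40.00 mm
ȳ = 400100.00 / 3860.00 = 103.65 mm

x̄ = 40.00 mm, ȳ = 103.65 mm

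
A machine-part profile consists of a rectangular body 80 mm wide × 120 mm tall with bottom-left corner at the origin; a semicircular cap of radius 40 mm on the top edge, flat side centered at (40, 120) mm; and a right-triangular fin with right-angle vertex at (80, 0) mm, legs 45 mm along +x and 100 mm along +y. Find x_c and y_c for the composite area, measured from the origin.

x_c = 48.62 mm, y_c = 69.29 mm

Part | A | x̄ᵢ | ȳᵢ | A·x̄ᵢ | A·ȳᵢ
rectangular body | 9600.00 | 40.00 | 60.00 | 384000.00 | 576000.00
semicircular top | 2513.27 | 40.00 | 136.98 | 100530.96 | 344259.56
triangular fin | 2250.00 | 95.00 | 33.33 | 213750.00 | 75000.00
Σ | 14363.27 |  |  | 698280.96 | 995259.56
x_c = 698280.96 / 14363.27 = 48.62 mm
y_c = 995259.56 / 14363.27 = 69.29 mm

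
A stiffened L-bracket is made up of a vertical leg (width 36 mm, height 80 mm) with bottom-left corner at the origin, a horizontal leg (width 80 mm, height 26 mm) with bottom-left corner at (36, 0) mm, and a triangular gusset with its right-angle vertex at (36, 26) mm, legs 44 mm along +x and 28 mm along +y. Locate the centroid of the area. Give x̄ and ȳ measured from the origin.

x̄ = 43.24 mm, ȳ = 29.41 mm

Part | A | x̄ᵢ | ȳᵢ | A·x̄ᵢ | A·ȳᵢ
vertical leg | 2880.00 | 18.00 | 40.00 | 51840.00 | 115200.00
horizontal leg | 2080.00 | 76.00 | 13.00 | 158080.00 | 27040.00
gusset | 616.00 | 50.67 | 35.33 | 31210.67 | 21765.33
Σ | 5576.00 |  |  | 241130.67 | 164005.33
x̄ = 241130.67 / 5576.00 = 43.24 mm
ȳ = 164005.33 / 5576.00 = 29.41 mm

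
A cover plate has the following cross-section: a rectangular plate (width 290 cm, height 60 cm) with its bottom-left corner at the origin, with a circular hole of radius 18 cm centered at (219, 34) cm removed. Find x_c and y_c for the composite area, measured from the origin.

plate: A = 290 × 60 = 17400.00, centroid at (145.00, 30.00).
hole: A = −π·18² = -1017.88, centroid at (219.00, 34.00).
ΣA = 16382.12 cm², ΣAx_c = 2300085.15 cm³, ΣAy_c = 487392.22 cm³.
x_c = 2300085.15/16382.12 = 140.40 cm; y_c = 487392.22/16382.12 = 29.75 cm.

x_c = 140.40 cm, y_c = 29.75 cm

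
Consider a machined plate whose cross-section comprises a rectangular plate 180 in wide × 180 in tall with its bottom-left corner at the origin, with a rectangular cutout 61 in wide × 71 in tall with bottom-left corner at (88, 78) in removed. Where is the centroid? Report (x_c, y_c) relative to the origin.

x_c = 85.60 in, y_c = 86.37 in

plate: A = 180 × 180 = 32400.00, centroid at (90.00, 90.00).
hole: A = −(61 × 71) = -4331.00, centroid at (118.50, 113.50).
ΣA = 28069.00 in², ΣAx_c = 2402776.50 in³, ΣAy_c = 2424431.50 in³.
x_c = 2402776.50/28069.00 = 85.60 in; y_c = 2424431.50/28069.00 = 86.37 in.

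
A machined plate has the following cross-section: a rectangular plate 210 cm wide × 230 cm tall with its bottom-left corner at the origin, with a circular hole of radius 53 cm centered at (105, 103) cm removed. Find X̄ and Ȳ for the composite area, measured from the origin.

plate: A = 210 × 230 = 48300.00, centroid at (105.00, 115.00).
hole: A = −π·53² = -8824.73, centroid at (105.00, 103.00).
ΣA = 39475.27 cm²
ΣAX̄ = (48300.00)(105.00) + (-8824.73)(105.00) = 4144902.95 cm³
ΣAȲ = (48300.00)(115.00) + (-8824.73)(103.00) = 4645552.42 cm³
X̄ = 4144902.95 / 39475.27 = 105.00 cm
Ȳ = 4645552.42 / 39475.27 = 117.68 cm

X̄ = 105.00 cm, Ȳ = 117.68 cm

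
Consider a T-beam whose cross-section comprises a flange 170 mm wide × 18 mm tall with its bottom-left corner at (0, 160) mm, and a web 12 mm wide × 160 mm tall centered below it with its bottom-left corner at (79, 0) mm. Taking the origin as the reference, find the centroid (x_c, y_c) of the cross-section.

x_c = 85.00 mm, y_c = 134.69 mm

web: A = 12 × 160 = 1920.00, centroid at (85.00, 80.00).
flange: A = 170 × 18 = 3060.00, centroid at (85.00, 169.00).
ΣA = 4980.00 mm²
ΣAx_c = (1920.00)(85.00) + (3060.00)(85.00) = 423300.00 mm³
ΣAy_c = (1920.00)(80.00) + (3060.00)(169.00) = 670740.00 mm³
x_c = 423300.00 / 4980.00 = 85.00 mm
y_c = 670740.00 / 4980.00 = 134.69 mm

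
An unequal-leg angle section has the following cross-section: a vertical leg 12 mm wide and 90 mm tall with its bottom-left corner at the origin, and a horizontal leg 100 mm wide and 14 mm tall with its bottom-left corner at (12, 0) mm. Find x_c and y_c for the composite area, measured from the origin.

Part | A | x̄ᵢ | ȳᵢ | A·x̄ᵢ | A·ȳᵢ
vertical leg | 1080.00 | 6.00 | 45.00 | 6480.00 | 48600.00
horizontal leg | 1400.00 | 62.00 | 7.00 | 86800.00 | 9800.00
Σ | 2480.00 |  |  | 93280.00 | 58400.00
x_c = 93280.00 / 2480.00 = 37.61 mm
y_c = 58400.00 / 2480.00 = 23.55 mm

x_c = 37.61 mm, y_c = 23.55 mm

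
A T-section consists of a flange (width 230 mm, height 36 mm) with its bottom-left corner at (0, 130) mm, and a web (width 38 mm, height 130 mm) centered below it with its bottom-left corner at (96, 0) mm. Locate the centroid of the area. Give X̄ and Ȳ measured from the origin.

X̄ = 115.00 mm, Ȳ = 116.98 mm

web: A = 38 × 130 = 4940.00, centroid at (115.00, 65.00).
flange: A = 230 × 36 = 8280.00, centroid at (115.00, 148.00).
ΣA = 13220.00 mm²
ΣAX̄ = (4940.00)(115.00) + (8280.00)(115.00) = 1520300.00 mm³
ΣAȲ = (4940.00)(65.00) + (8280.00)(148.00) = 1546540.00 mm³
X̄ = 1520300.00 / 13220.00 = 115.00 mm
Ȳ = 1546540.00 / 13220.00 = 116.98 mm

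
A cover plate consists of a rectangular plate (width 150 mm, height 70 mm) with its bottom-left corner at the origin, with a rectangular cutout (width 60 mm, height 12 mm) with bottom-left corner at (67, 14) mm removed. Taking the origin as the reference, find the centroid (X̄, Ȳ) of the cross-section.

plate: A = 150 × 70 = 10500.00, centroid at (75.00, 35.00).
hole: A = −(60 × 12) = -720.00, centroid at (97.00, 20.00).
ΣA = 9780.00 mm²
ΣAX̄ = (10500.00)(75.00) + (-720.00)(97.00) = 717660.00 mm³
ΣAȲ = (10500.00)(35.00) + (-720.00)(20.00) = 353100.00 mm³
X̄ = 717660.00 / 9780.00 = 73.38 mm
Ȳ = 353100.00 / 9780.00 = 36.10 mm

X̄ = 73.38 mm, Ȳ = 36.10 mm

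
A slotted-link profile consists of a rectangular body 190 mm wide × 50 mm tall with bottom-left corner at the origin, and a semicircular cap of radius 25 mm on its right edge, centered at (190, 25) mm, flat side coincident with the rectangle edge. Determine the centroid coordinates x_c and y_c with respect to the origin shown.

x_c = 104.89 mm, y_c = 25.00 mm

rectangular body: A = 190 × 50 = 9500.00, centroid at (95.00, 25.00).
semicircular end: A = ½π·25² = 981.75, centroid at (200.61, 25.00).
ΣA = 10481.75 mm²
ΣAx_c = (9500.00)(95.00) + (981.75)(200.61) = 1099448.73 mm³
ΣAy_c = (9500.00)(25.00) + (981.75)(25.00) = 262043.69 mm³
x_c = 1099448.73 / 10481.75 = 104.89 mm
y_c = 262043.69 / 10481.75 = 25.00 mm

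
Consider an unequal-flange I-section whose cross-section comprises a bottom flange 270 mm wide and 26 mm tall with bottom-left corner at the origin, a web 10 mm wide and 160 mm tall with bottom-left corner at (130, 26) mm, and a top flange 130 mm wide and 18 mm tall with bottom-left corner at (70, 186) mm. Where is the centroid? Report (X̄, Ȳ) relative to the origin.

Part | A | x̄ᵢ | ȳᵢ | A·x̄ᵢ | A·ȳᵢ
bottom flange | 7020.00 | 135.00 | 13.00 | 947700.00 | 91260.00
web | 1600.00 | 135.00 | 106.00 | 216000.00 | 169600.00
top flange | 2340.00 | 135.00 | 195.00 | 315900.00 | 456300.00
Σ | 10960.00 |  |  | 1479600.00 | 717160.00
X̄ = 1479600.00 / 10960.00 = 135.00 mm
Ȳ = 717160.00 / 10960.00 = 65.43 mm

X̄ = 135.00 mm, Ȳ = 65.43 mm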